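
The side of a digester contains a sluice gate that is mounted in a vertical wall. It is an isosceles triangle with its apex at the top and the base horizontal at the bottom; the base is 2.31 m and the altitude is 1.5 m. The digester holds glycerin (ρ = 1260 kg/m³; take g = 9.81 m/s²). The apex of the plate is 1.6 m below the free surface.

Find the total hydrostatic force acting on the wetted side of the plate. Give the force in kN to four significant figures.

F ≈ 55.68 kN

γ = ρg = 1260 × 9.81 / 1000 = 12.3606 kN/m³.
With the apex up, the centroid sits 2h/3 = 2 × 1.5/3 = 1 m below the apex, so the centroid depth is h_c = 1.6 + 1 = 2.6 m.
A = ½ × 2.31 × 1.5 = 1.7325 m².
Resultant F = γ·h_c·A = 12.3606 × 2.6 × 1.7325 = 55.6783 kN.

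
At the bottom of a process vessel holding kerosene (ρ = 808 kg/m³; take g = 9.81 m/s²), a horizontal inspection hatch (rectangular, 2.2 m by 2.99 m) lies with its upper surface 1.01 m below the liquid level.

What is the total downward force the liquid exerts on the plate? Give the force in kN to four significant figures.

F ≈ 52.66 kN

γ = ρg = 808 × 9.81 / 1000 = 7.92648 kN/m³.
The plate is horizontal, so pressure is uniform at p = γ·h = 7.92648 × 1.01 = 8.00574 kN/m².
A = 2.2 × 2.99 = 6.578 m².
F = p·A = 8.00574 × 6.578 = 52.6618 kN.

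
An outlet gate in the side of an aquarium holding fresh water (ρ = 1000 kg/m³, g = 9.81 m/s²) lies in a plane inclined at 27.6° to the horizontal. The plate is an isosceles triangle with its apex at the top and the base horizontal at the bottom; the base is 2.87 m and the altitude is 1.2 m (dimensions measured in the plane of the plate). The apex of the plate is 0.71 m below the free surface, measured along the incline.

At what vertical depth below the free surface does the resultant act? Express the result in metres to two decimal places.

h_p = 0.72 m

γ = ρg = 1000 × 9.81 = 9810 N/m³ = 9.81 kN/m³.
Let θ = 27.6° be the plate's angle to the horizontal; measure y along the incline from where the plane meets the free surface. Vertical depth h = y·sinθ with sinθ = 0.463296.
With the apex up, the centroid sits 2h/3 = 2 × 1.2/3 = 0.8 m below the apex, so y_c = 0.71 + 0.8 = 1.51 m and h_c = 1.51 × 0.463296 = 0.699577 m.
A = ½ × 2.87 × 1.2 = 1.722 m².
Resultant F = γ·h_c·A = 9.81 × 0.699577 × 1.722 = 11.8178 kN.
I_c = b·h³/36 = 2.87 × 1.2³/36 = 0.13776 m⁴.
Centre of pressure: y_p = y_c + I_c/(y_c·A) = 1.51 + 0.13776/(1.51 × 1.722) = 1.51 + 0.0529801 = 1.56298 m along the plane.
Vertically, h_p = y_p·sinθ = 1.56298 × 0.463296 = 0.724122 m.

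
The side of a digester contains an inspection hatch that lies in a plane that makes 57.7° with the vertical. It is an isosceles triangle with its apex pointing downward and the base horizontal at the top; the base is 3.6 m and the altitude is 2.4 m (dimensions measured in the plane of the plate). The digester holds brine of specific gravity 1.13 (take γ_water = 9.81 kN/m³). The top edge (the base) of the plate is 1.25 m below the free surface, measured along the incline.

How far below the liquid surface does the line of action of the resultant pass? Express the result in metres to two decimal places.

h_p = 1.18 m

γ = 1.13 × 9.81 = 11.0853 kN/m³.
The plate makes 57.7° with the vertical, i.e. θ = 90° − 57.7° = 32.3° to the horizontal. Measuring y along the incline from the free-surface line, vertical depth h = y·sinθ with sinθ = 0.534352.
With the apex down, the centroid sits h/3 = 2.4/3 = 0.8 m below the base (the top edge), so y_c = 1.25 + 0.8 = 2.05 m and h_c = 2.05 × 0.534352 = 1.09542 m.
A = ½ × 3.6 × 2.4 = 4.32 m².
Resultant F = γ·h_c·A = 11.0853 × 1.09542 × 4.32 = 52.458 kN.
I_c = b·h³/36 = 3.6 × 2.4³/36 = 1.3824 m⁴.
Centre of pressure: y_p = y_c + I_c/(y_c·A) = 2.05 + 1.3824/(2.05 × 4.32) = 2.05 + 0.156098 = 2.2061 m along the plane.
Vertically, h_p = y_p·sinθ = 2.2061 × 0.534352 = 1.17883 m.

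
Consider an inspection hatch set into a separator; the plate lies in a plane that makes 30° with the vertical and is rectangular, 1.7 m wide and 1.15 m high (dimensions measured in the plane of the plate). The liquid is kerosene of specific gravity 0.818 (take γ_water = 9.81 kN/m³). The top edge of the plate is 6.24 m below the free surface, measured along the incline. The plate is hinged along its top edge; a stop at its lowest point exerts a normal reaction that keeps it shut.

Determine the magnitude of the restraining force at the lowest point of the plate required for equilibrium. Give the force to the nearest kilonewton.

γ = 0.818 × 9.81 = 8.02458 kN/m³.
The plate makes 30° with the vertical, i.e. θ = 90° − 30° = 60° to the horizontal. Measuring y along the incline from the free-surface line, vertical depth h = y·sinθ with sinθ = 0.866025.
The centroid lies 1.15/2 = 0.575 m below the top edge, so y_c = 6.24 + 0.575 = 6.815 m and h_c = 6.815 × 0.866025 = 5.90196 m.
A = 1.7 × 1.15 = 1.955 m².
Resultant F = γ·h_c·A = 8.02458 × 5.90196 × 1.955 = 92.5903 kN.
I_c = b·h³/12 = 1.7 × 1.15³/12 = 0.215457 m⁴.
Centre of pressure: y_p = y_c + I_c/(y_c·A) = 6.815 + 0.215457/(6.815 × 1.955) = 6.815 + 0.0161714 = 6.83117 m along the plane.
The resultant acts 0.575 + 0.0161714 = 0.591171 m (along the plate) below the hinge at the top edge, so the moment about the hinge is M = F × 0.591171 = 92.5903 × 0.591171 = 54.7367 kN·m.
A normal force at the bottom, 1.15 m from the hinge, must supply this moment: P = 54.7367/1.15 = 47.5971 kN.

P ≈ 48 kN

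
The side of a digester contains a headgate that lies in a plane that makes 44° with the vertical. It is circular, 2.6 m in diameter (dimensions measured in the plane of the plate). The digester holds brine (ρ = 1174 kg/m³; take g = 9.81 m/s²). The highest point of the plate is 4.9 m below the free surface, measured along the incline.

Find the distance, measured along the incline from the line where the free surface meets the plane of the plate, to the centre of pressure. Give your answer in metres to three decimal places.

y_p = 6.268 m

γ = ρg = 1174 × 9.81 / 1000 = 11.51694 kN/m³.
The plate makes 44° with the vertical, i.e. θ = 90° − 44° = 46° to the horizontal. Measuring y along the incline from the free-surface line, vertical depth h = y·sinθ with sinθ = 0.719340.
The centroid is at the centre, 1.3 m below the top of the plate, so y_c = 4.9 + 1.3 = 6.2 m and h_c = 6.2 × 0.719340 = 4.45991 m.
A = π(1.3)² = 5.30929 m².
Resultant F = γ·h_c·A = 11.51694 × 4.45991 × 5.30929 = 272.709 kN.
I_c = πr⁴/4 = π × 1.3⁴/4 = 2.24318 m⁴.
Centre of pressure: y_p = y_c + I_c/(y_c·A) = 6.2 + 2.24318/(6.2 × 5.30929) = 6.2 + 0.0681453 = 6.26815 m along the plane.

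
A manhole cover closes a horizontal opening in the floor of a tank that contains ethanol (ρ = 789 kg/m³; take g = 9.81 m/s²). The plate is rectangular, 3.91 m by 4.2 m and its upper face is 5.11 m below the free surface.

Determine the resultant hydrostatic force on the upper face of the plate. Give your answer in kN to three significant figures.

F ≈ 650 kN

γ = ρg = 789 × 9.81 / 1000 = 7.74009 kN/m³.
The plate is horizontal, so pressure is uniform at p = γ·h = 7.74009 × 5.11 = 39.5519 kN/m².
A = 3.91 × 4.2 = 16.422 m².
F = p·A = 39.5519 × 16.422 = 649.521 kN.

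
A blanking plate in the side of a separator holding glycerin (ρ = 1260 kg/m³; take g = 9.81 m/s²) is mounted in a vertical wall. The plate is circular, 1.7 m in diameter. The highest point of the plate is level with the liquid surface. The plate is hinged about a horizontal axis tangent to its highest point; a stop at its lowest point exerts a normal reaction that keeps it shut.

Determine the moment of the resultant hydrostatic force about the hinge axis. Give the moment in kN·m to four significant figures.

γ = ρg = 1260 × 9.81 / 1000 = 12.3606 kN/m³.
The centroid is at the centre, 0.85 m below the top of the plate, so the centroid depth is h_c = 0.85 m.
A = π(0.85)² = 2.2698 m².
Resultant F = γ·h_c·A = 12.3606 × 0.85 × 2.2698 = 23.8477 kN.
I_c = πr⁴/4 = π × 0.85⁴/4 = 0.409983 m⁴.
Centre of pressure: y_p = y_c + I_c/(y_c·A) = 0.85 + 0.409983/(0.85 × 2.2698) = 0.85 + 0.2125 = 1.0625 m along the plane.
The resultant acts 0.85 + 0.2125 = 1.0625 m (along the plate) below the hinge at the top edge, so the moment about the hinge is M = F × 1.0625 = 23.8477 × 1.0625 = 25.3382 kN·m.

M ≈ 25.34 kN·m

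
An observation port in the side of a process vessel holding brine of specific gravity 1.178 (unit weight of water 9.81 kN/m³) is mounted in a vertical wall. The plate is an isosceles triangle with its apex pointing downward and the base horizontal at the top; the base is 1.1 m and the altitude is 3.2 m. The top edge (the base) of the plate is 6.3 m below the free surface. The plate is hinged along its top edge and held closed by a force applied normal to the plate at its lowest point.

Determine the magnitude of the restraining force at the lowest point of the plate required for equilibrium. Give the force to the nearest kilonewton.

P ≈ 54 kN

γ = 1.178 × 9.81 = 11.55618 kN/m³.
With the apex down, the centroid sits h/3 = 3.2/3 = 1.06667 m below the base (the top edge), so the centroid depth is h_c = 6.3 + 1.06667 = 7.36667 m.
A = ½ × 1.1 × 3.2 = 1.76 m².
Resultant F = γ·h_c·A = 11.55618 × 7.36667 × 1.76 = 149.83 kN.
I_c = b·h³/36 = 1.1 × 3.2³/36 = 1.00124 m⁴.
Centre of pressure: y_p = y_c + I_c/(y_c·A) = 7.36667 + 1.00124/(7.36667 × 1.76) = 7.36667 + 0.0772244 = 7.44389 m along the plane.
The resultant acts 1.06667 + 0.0772244 = 1.14389 m (along the plate) below the hinge at the top edge, so the moment about the hinge is M = F × 1.14389 = 149.83 × 1.14389 = 171.389 kN·m.
A normal force at the bottom, 3.2 m from the hinge, must supply this moment: P = 171.389/3.2 = 53.5591 kN.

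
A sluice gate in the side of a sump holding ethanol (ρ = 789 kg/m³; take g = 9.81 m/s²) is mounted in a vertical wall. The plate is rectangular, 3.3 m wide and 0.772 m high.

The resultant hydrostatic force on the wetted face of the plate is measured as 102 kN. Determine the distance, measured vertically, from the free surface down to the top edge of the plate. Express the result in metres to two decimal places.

γ = ρg = 789 × 9.81 / 1000 = 7.74009 kN/m³.
A = 3.3 × 0.772 = 2.5476 m².
From F = γ·h_c·A, the centroid depth is h_c = 102/(7.74009 × 2.5476) = 5.17277 m.
The centroid lies 0.772/2 = 0.386 m below the top edge, so the top edge sits at h_top = 5.17277 − 0.386 = 4.78677 m below the surface.

d_top ≈ 4.79 m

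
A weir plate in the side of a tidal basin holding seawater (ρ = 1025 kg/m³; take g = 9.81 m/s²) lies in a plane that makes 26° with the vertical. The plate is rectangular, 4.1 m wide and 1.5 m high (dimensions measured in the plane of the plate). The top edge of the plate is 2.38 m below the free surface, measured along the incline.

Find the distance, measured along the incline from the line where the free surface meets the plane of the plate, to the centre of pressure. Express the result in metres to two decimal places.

y_p = 3.19 m

γ = ρg = 1025 × 9.81 / 1000 = 10.05525 kN/m³.
The plate makes 26° with the vertical, i.e. θ = 90° − 26° = 64° to the horizontal. Measuring y along the incline from the free-surface line, vertical depth h = y·sinθ with sinθ = 0.898794.
The centroid lies 1.5/2 = 0.75 m below the top edge, so y_c = 2.38 + 0.75 = 3.13 m and h_c = 3.13 × 0.898794 = 2.81323 m.
A = 4.1 × 1.5 = 6.15 m².
Resultant F = γ·h_c·A = 10.05525 × 2.81323 × 6.15 = 173.97 kN.
I_c = b·h³/12 = 4.1 × 1.5³/12 = 1.15312 m⁴.
Centre of pressure: y_p = y_c + I_c/(y_c·A) = 3.13 + 1.15312/(3.13 × 6.15) = 3.13 + 0.0599039 = 3.1899 m along the plane.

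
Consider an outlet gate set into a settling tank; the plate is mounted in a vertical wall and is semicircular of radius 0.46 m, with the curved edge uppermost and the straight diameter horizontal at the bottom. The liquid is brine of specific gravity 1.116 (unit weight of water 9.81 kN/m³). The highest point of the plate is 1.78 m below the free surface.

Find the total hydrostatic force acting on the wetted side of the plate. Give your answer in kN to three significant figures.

γ = 1.116 × 9.81 = 10.94796 kN/m³.
The centroid lies 4r/(3π) = 0.19523 m above the diameter, so r − 4r/(3π) = 0.46 − 0.19523 = 0.26477 m below the topmost point, so the centroid depth is h_c = 1.78 + 0.26477 = 2.04477 m.
A = πr²/2 = π × 0.46²/2 = 0.332381 m².
Resultant F = γ·h_c·A = 10.94796 × 2.04477 × 0.332381 = 7.4407 kN.

F ≈ 7.44 kN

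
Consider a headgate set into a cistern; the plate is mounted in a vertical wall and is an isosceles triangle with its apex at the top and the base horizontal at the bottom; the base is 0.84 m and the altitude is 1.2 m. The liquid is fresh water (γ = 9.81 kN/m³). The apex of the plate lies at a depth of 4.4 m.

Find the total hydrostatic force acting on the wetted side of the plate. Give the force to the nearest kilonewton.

F ≈ 26 kN

γ = 9.81 kN/m³.
With the apex up, the centroid sits 2h/3 = 2 × 1.2/3 = 0.8 m below the apex, so the centroid depth is h_c = 4.4 + 0.8 = 5.2 m.
A = ½ × 0.84 × 1.2 = 0.504 m².
Resultant F = γ·h_c·A = 9.81 × 5.2 × 0.504 = 25.71 kN.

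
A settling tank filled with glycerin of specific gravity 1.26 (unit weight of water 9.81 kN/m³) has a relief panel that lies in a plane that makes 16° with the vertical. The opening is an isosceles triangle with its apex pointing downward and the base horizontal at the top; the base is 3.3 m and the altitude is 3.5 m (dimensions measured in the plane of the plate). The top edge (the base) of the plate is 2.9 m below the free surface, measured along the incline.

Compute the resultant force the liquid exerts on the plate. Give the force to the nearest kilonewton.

F ≈ 279 kN

γ = 1.26 × 9.81 = 12.3606 kN/m³.
The plate makes 16° with the vertical, i.e. θ = 90° − 16° = 74° to the horizontal. Measuring y along the incline from the free-surface line, vertical depth h = y·sinθ with sinθ = 0.961262.
With the apex down, the centroid sits h/3 = 3.5/3 = 1.16667 m below the base (the top edge), so y_c = 2.9 + 1.16667 = 4.06667 m and h_c = 4.06667 × 0.961262 = 3.90914 m.
A = ½ × 3.3 × 3.5 = 5.775 m².
Resultant F = γ·h_c·A = 12.3606 × 3.90914 × 5.775 = 279.044 kN.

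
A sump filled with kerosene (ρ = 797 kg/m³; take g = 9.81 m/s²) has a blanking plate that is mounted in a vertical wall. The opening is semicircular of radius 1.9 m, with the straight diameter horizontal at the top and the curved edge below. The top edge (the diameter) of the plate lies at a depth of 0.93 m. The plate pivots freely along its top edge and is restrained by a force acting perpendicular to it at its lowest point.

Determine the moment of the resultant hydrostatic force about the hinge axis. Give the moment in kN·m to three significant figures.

M ≈ 73.3 kN·m

γ = ρg = 797 × 9.81 / 1000 = 7.81857 kN/m³.
The centroid of a semicircle lies 4r/(3π) = 0.806385 m from the diameter, here below the top edge, so the centroid depth is h_c = 0.93 + 0.806385 = 1.73639 m.
A = πr²/2 = π × 1.9²/2 = 5.67057 m².
Resultant F = γ·h_c·A = 7.81857 × 1.73639 × 5.67057 = 76.9842 kN.
I_c = (π/8 − 8/(9π))·r⁴ = 0.109757 × 1.9⁴ = 1.43036 m⁴.
Centre of pressure: y_p = y_c + I_c/(y_c·A) = 1.73639 + 1.43036/(1.73639 × 5.67057) = 1.73639 + 0.145268 = 1.88166 m along the plane.
The resultant acts 0.806385 + 0.145268 = 0.951653 m (along the plate) below the hinge at the top edge, so the moment about the hinge is M = F × 0.951653 = 76.9842 × 0.951653 = 73.2622 kN·m.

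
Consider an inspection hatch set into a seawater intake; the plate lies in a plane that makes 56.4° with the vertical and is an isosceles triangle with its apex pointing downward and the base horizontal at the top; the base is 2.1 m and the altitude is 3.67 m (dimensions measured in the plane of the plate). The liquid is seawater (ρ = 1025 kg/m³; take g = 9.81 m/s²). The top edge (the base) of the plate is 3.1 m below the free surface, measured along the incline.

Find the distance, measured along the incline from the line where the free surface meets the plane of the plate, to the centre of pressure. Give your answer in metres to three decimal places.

γ = ρg = 1025 × 9.81 / 1000 = 10.05525 kN/m³.
The plate makes 56.4° with the vertical, i.e. θ = 90° − 56.4° = 33.6° to the horizontal. Measuring y along the incline from the free-surface line, vertical depth h = y·sinθ with sinθ = 0.553392.
With the apex down, the centroid sits h/3 = 3.67/3 = 1.22333 m below the base (the top edge), so y_c = 3.1 + 1.22333 = 4.32333 m and h_c = 4.32333 × 0.553392 = 2.3925 m.
A = ½ × 2.1 × 3.67 = 3.8535 m².
Resultant F = γ·h_c·A = 10.05525 × 2.3925 × 3.8535 = 92.7044 kN.
I_c = b·h³/36 = 2.1 × 3.67³/36 = 2.88347 m⁴.
Centre of pressure: y_p = y_c + I_c/(y_c·A) = 4.32333 + 2.88347/(4.32333 × 3.8535) = 4.32333 + 0.173078 = 4.49641 m along the plane.

y_p = 4.496 m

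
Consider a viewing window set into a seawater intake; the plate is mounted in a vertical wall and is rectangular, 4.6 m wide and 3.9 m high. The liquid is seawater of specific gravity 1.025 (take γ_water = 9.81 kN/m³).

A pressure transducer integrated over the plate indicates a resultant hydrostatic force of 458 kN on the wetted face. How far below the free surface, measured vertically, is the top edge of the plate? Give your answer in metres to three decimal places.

γ = 1.025 × 9.81 = 10.05525 kN/m³.
A = 4.6 × 3.9 = 17.94 m².
From F = γ·h_c·A, the centroid depth is h_c = 458/(10.05525 × 17.94) = 2.53893 m.
The centroid lies 3.9/2 = 1.95 m below the top edge, so the top edge sits at h_top = 2.53893 − 1.95 = 0.58893 m below the surface.

d_top ≈ 0.589 m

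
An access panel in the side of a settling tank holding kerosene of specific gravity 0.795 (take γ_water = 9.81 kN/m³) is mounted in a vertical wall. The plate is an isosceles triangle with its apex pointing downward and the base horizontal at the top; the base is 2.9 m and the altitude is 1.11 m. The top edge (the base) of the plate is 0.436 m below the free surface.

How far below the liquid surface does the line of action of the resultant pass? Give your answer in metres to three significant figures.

h_p = 0.891 m

γ = 0.795 × 9.81 = 7.79895 kN/m³.
With the apex down, the centroid sits h/3 = 1.11/3 = 0.37 m below the base (the top edge), so the centroid depth is h_c = 0.436 + 0.37 = 0.806 m.
A = ½ × 2.9 × 1.11 = 1.6095 m².
Resultant F = γ·h_c·A = 7.79895 × 0.806 × 1.6095 = 10.1172 kN.
I_c = b·h³/36 = 2.9 × 1.11³/36 = 0.11017 m⁴.
Centre of pressure: y_p = y_c + I_c/(y_c·A) = 0.806 + 0.11017/(0.806 × 1.6095) = 0.806 + 0.0849253 = 0.890925 m along the plane.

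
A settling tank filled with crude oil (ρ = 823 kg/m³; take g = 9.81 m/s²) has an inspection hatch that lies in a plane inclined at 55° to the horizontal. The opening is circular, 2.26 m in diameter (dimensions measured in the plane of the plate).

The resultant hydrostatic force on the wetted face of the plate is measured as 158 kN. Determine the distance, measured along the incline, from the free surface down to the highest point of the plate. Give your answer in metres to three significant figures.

y_top ≈ 4.83 m

γ = ρg = 823 × 9.81 / 1000 = 8.07363 kN/m³.
A = π(1.13)² = 4.0115 m².
From F = γ·h_c·A, the centroid depth is h_c = 158/(8.07363 × 4.0115) = 4.87845 m.
Let θ = 55° be the plate's angle to the horizontal; measure y along the incline from where the plane meets the free surface. Vertical depth h = y·sinθ with sinθ = 0.819152.
Along the incline, y_c = h_c/sinθ = 4.87845/0.819152 = 5.95549 m.
The centroid is at the centre, 1.13 m below the top of the plate, so the highest point sits at y_top = 5.95549 − 1.13 = 4.82549 m along the incline.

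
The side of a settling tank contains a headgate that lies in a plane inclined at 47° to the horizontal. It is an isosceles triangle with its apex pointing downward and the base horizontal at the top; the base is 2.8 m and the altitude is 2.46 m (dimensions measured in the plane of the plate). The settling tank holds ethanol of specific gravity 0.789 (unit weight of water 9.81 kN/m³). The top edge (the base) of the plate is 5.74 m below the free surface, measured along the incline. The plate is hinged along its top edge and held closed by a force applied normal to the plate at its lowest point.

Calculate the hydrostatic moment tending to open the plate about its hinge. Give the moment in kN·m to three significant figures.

M ≈ 111 kN·m

γ = 0.789 × 9.81 = 7.74009 kN/m³.
Let θ = 47° be the plate's angle to the horizontal; measure y along the incline from where the plane meets the free surface. Vertical depth h = y·sinθ with sinθ = 0.731354.
With the apex down, the centroid sits h/3 = 2.46/3 = 0.82 m below the base (the top edge), so y_c = 5.74 + 0.82 = 6.56 m and h_c = 6.56 × 0.731354 = 4.79768 m.
A = ½ × 2.8 × 2.46 = 3.444 m².
Resultant F = γ·h_c·A = 7.74009 × 4.79768 × 3.444 = 127.891 kN.
I_c = b·h³/36 = 2.8 × 2.46³/36 = 1.15787 m⁴.
Centre of pressure: y_p = y_c + I_c/(y_c·A) = 6.56 + 1.15787/(6.56 × 3.444) = 6.56 + 0.0512499 = 6.61125 m along the plane.
The resultant acts 0.82 + 0.0512499 = 0.87125 m (along the plate) below the hinge at the top edge, so the moment about the hinge is M = F × 0.87125 = 127.891 × 0.87125 = 111.425 kN·m.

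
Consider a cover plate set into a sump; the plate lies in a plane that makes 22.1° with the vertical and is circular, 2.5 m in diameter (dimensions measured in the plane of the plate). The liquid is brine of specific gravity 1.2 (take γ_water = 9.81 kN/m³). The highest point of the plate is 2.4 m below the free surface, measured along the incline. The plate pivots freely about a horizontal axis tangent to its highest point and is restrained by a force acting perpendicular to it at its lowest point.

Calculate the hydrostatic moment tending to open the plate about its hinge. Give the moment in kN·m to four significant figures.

γ = 1.2 × 9.81 = 11.772 kN/m³.
The plate makes 22.1° with the vertical, i.e. θ = 90° − 22.1° = 67.9° to the horizontal. Measuring y along the incline from the free-surface line, vertical depth h = y·sinθ with sinθ = 0.926529.
The centroid is at the centre, 1.25 m below the top of the plate, so y_c = 2.4 + 1.25 = 3.65 m and h_c = 3.65 × 0.926529 = 3.38183 m.
A = π(1.25)² = 4.90874 m².
Resultant F = γ·h_c·A = 11.772 × 3.38183 × 4.90874 = 195.421 kN.
I_c = πr⁴/4 = π × 1.25⁴/4 = 1.91748 m⁴.
Centre of pressure: y_p = y_c + I_c/(y_c·A) = 3.65 + 1.91748/(3.65 × 4.90874) = 3.65 + 0.107021 = 3.75702 m along the plane.
The resultant acts 1.25 + 0.107021 = 1.35702 m (along the plate) below the hinge at the top edge, so the moment about the hinge is M = F × 1.35702 = 195.421 × 1.35702 = 265.19 kN·m.

M ≈ 265.2 kN·m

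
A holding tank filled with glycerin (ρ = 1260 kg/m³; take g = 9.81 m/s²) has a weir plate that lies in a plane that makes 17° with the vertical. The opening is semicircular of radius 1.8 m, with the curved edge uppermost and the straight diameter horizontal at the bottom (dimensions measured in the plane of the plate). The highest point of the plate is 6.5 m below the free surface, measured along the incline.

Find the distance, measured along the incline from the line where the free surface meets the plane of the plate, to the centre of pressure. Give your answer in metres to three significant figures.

γ = ρg = 1260 × 9.81 / 1000 = 12.3606 kN/m³.
The plate makes 17° with the vertical, i.e. θ = 90° − 17° = 73° to the horizontal. Measuring y along the incline from the free-surface line, vertical depth h = y·sinθ with sinθ = 0.956305.
The centroid lies 4r/(3π) = 0.763944 m above the diameter, so r − 4r/(3π) = 1.8 − 0.763944 = 1.03606 m below the topmost point, so y_c = 6.5 + 1.03606 = 7.53606 m and h_c = 7.53606 × 0.956305 = 7.20677 m.
A = πr²/2 = π × 1.8²/2 = 5.08938 m².
Resultant F = γ·h_c·A = 12.3606 × 7.20677 × 5.08938 = 453.362 kN.
I_c = (π/8 − 8/(9π))·r⁴ = 0.109757 × 1.8⁴ = 1.15219 m⁴.
Centre of pressure: y_p = y_c + I_c/(y_c·A) = 7.53606 + 1.15219/(7.53606 × 5.08938) = 7.53606 + 0.030041 = 7.5661 m along the plane.

y_p = 7.57 m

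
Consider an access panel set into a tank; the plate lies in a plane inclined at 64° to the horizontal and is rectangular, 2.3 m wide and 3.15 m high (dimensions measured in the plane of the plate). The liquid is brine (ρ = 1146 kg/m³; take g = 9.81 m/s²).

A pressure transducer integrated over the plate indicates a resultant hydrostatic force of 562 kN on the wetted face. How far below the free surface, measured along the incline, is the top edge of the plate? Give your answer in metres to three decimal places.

γ = ρg = 1146 × 9.81 / 1000 = 11.24226 kN/m³.
A = 2.3 × 3.15 = 7.245 m².
From F = γ·h_c·A, the centroid depth is h_c = 562/(11.24226 × 7.245) = 6.89992 m.
Let θ = 64° be the plate's angle to the horizontal; measure y along the incline from where the plane meets the free surface. Vertical depth h = y·sinθ with sinθ = 0.898794.
Along the incline, y_c = h_c/sinθ = 6.89992/0.898794 = 7.67686 m.
The centroid lies 3.15/2 = 1.575 m below the top edge, so the top edge sits at y_top = 7.67686 − 1.575 = 6.10186 m along the incline.

y_top ≈ 6.102 m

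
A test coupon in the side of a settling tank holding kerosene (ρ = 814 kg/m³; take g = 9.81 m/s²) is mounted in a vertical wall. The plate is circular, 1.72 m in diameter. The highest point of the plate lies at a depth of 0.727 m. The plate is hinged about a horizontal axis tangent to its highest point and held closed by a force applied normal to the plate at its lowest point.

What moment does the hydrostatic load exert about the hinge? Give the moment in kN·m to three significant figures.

γ = ρg = 814 × 9.81 / 1000 = 7.98534 kN/m³.
The centroid is at the centre, 0.86 m below the top of the plate, so the centroid depth is h_c = 0.727 + 0.86 = 1.587 m.
A = π(0.86)² = 2.32352 m².
Resultant F = γ·h_c·A = 7.98534 × 1.587 × 2.32352 = 29.4454 kN.
I_c = πr⁴/4 = π × 0.86⁴/4 = 0.429619 m⁴.
Centre of pressure: y_p = y_c + I_c/(y_c·A) = 1.587 + 0.429619/(1.587 × 2.32352) = 1.587 + 0.116509 = 1.70351 m along the plane.
The resultant acts 0.86 + 0.116509 = 0.976509 m (along the plate) below the hinge at the top edge, so the moment about the hinge is M = F × 0.976509 = 29.4454 × 0.976509 = 28.7537 kN·m.

M ≈ 28.8 kN·m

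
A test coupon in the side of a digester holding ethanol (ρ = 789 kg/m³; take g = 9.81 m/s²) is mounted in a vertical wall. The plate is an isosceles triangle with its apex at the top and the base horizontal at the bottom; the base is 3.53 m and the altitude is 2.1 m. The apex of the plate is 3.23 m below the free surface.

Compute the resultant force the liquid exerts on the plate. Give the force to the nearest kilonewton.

γ = ρg = 789 × 9.81 / 1000 = 7.74009 kN/m³.
With the apex up, the centroid sits 2h/3 = 2 × 2.1/3 = 1.4 m below the apex, so the centroid depth is h_c = 3.23 + 1.4 = 4.63 m.
A = ½ × 3.53 × 2.1 = 3.7065 m².
Resultant F = γ·h_c·A = 7.74009 × 4.63 × 3.7065 = 132.828 kN.

F ≈ 133 kN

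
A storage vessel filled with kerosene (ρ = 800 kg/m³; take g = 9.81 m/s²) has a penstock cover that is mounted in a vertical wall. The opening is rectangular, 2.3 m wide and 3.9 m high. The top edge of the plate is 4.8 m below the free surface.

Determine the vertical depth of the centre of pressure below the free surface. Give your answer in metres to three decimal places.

γ = ρg = 800 × 9.81 / 1000 = 7.848 kN/m³.
The centroid lies 3.9/2 = 1.95 m below the top edge, so the centroid depth is h_c = 4.8 + 1.95 = 6.75 m.
A = 2.3 × 3.9 = 8.97 m².
Resultant F = γ·h_c·A = 7.848 × 6.75 × 8.97 = 475.177 kN.
I_c = b·h³/12 = 2.3 × 3.9³/12 = 11.3695 m⁴.
Centre of pressure: y_p = y_c + I_c/(y_c·A) = 6.75 + 11.3695/(6.75 × 8.97) = 6.75 + 0.187778 = 6.93778 m along the plane.

h_p = 6.938 m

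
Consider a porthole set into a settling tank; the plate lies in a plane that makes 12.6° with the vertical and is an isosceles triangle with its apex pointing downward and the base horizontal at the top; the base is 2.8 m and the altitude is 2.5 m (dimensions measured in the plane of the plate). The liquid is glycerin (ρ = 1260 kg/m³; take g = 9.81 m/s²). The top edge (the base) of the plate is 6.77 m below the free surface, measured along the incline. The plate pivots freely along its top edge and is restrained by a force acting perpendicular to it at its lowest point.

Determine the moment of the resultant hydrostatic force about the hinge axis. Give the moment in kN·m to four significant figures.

M ≈ 282.2 kN·m

γ = ρg = 1260 × 9.81 / 1000 = 12.3606 kN/m³.
The plate makes 12.6° with the vertical, i.e. θ = 90° − 12.6° = 77.4° to the horizontal. Measuring y along the incline from the free-surface line, vertical depth h = y·sinθ with sinθ = 0.975917.
With the apex down, the centroid sits h/3 = 2.5/3 = 0.833333 m below the base (the top edge), so y_c = 6.77 + 0.833333 = 7.60333 m and h_c = 7.60333 × 0.975917 = 7.42022 m.
A = ½ × 2.8 × 2.5 = 3.5 m².
Resultant F = γ·h_c·A = 12.3606 × 7.42022 × 3.5 = 321.014 kN.
I_c = b·h³/36 = 2.8 × 2.5³/36 = 1.21528 m⁴.
Centre of pressure: y_p = y_c + I_c/(y_c·A) = 7.60333 + 1.21528/(7.60333 × 3.5) = 7.60333 + 0.0456672 = 7.649 m along the plane.
The resultant acts 0.833333 + 0.0456672 = 0.879 m (along the plate) below the hinge at the top edge, so the moment about the hinge is M = F × 0.879 = 321.014 × 0.879 = 282.171 kN·m.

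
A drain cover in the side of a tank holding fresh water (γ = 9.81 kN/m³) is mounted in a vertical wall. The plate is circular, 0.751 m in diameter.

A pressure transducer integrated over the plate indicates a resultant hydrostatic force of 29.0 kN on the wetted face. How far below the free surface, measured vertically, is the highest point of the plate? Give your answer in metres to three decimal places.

d_top ≈ 6.298 m

γ = 9.81 kN/m³.
A = π(0.3755)² = 0.442965 m².
From F = γ·h_c·A, the centroid depth is h_c = 29.0/(9.81 × 0.442965) = 6.67359 m.
The centroid is at the centre, 0.3755 m below the top of the plate, so the highest point sits at h_top = 6.67359 − 0.3755 = 6.29809 m below the surface.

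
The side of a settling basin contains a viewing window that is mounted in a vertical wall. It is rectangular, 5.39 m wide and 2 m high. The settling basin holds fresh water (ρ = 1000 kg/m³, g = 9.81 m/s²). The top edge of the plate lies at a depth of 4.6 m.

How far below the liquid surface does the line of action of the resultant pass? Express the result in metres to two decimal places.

γ = ρg = 1000 × 9.81 = 9810 N/m³ = 9.81 kN/m³.
The centroid lies 2/2 = 1 m below the top edge, so the centroid depth is h_c = 4.6 + 1 = 5.6 m.
A = 5.39 × 2 = 10.78 m².
Resultant F = γ·h_c·A = 9.81 × 5.6 × 10.78 = 592.21 kN.
I_c = b·h³/12 = 5.39 × 2³/12 = 3.59333 m⁴.
Centre of pressure: y_p = y_c + I_c/(y_c·A) = 5.6 + 3.59333/(5.6 × 10.78) = 5.6 + 0.0595238 = 5.65952 m along the plane.

h_p = 5.66 m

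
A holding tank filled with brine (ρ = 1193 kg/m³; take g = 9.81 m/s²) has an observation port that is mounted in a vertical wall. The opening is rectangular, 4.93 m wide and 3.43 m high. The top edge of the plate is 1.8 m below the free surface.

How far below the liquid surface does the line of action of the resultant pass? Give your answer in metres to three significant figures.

γ = ρg = 1193 × 9.81 / 1000 = 11.70333 kN/m³.
The centroid lies 3.43/2 = 1.715 m below the top edge, so the centroid depth is h_c = 1.8 + 1.715 = 3.515 m.
A = 4.93 × 3.43 = 16.9099 m².
Resultant F = γ·h_c·A = 11.70333 × 3.515 × 16.9099 = 695.626 kN.
I_c = b·h³/12 = 4.93 × 3.43³/12 = 16.5786 m⁴.
Centre of pressure: y_p = y_c + I_c/(y_c·A) = 3.515 + 16.5786/(3.515 × 16.9099) = 3.515 + 0.278921 = 3.79392 m along the plane.

h_p = 3.79 m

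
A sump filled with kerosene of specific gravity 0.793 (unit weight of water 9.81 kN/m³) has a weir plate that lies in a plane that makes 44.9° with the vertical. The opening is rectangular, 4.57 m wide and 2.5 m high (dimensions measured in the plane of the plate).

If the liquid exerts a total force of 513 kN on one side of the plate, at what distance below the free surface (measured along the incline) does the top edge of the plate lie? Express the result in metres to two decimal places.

γ = 0.793 × 9.81 = 7.77933 kN/m³.
A = 4.57 × 2.5 = 11.425 m².
From F = γ·h_c·A, the centroid depth is h_c = 513/(7.77933 × 11.425) = 5.7719 m.
The plate makes 44.9° with the vertical, i.e. θ = 90° − 44.9° = 45.1° to the horizontal. Measuring y along the incline from the free-surface line, vertical depth h = y·sinθ with sinθ = 0.708340.
Along the incline, y_c = h_c/sinθ = 5.7719/0.708340 = 8.14849 m.
The centroid lies 2.5/2 = 1.25 m below the top edge, so the top edge sits at y_top = 8.14849 − 1.25 = 6.89849 m along the incline.

y_top ≈ 6.90 m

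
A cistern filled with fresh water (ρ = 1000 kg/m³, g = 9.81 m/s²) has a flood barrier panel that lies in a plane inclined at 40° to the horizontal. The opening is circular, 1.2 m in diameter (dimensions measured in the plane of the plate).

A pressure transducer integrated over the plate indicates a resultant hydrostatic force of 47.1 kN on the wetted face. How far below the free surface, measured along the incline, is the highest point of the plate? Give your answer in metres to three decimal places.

y_top ≈ 6.004 m

γ = ρg = 1000 × 9.81 = 9810 N/m³ = 9.81 kN/m³.
A = π(0.6)² = 1.13097 m².
From F = γ·h_c·A, the centroid depth is h_c = 47.1/(9.81 × 1.13097) = 4.24523 m.
Let θ = 40° be the plate's angle to the horizontal; measure y along the incline from where the plane meets the free surface. Vertical depth h = y·sinθ with sinθ = 0.642788.
Along the incline, y_c = h_c/sinθ = 4.24523/0.642788 = 6.6044 m.
The centroid is at the centre, 0.6 m below the top of the plate, so the highest point sits at y_top = 6.6044 − 0.6 = 6.0044 m along the incline.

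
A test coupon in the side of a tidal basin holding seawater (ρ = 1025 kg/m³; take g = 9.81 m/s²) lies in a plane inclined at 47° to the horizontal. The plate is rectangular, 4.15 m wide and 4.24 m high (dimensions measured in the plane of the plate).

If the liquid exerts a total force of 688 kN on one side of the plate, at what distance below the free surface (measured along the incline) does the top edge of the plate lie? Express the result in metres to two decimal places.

y_top ≈ 3.20 m

γ = ρg = 1025 × 9.81 / 1000 = 10.05525 kN/m³.
A = 4.15 × 4.24 = 17.596 m².
From F = γ·h_c·A, the centroid depth is h_c = 688/(10.05525 × 17.596) = 3.8885 m.
Let θ = 47° be the plate's angle to the horizontal; measure y along the incline from where the plane meets the free surface. Vertical depth h = y·sinθ with sinθ = 0.731354.
Along the incline, y_c = h_c/sinθ = 3.8885/0.731354 = 5.31685 m.
The centroid lies 4.24/2 = 2.12 m below the top edge, so the top edge sits at y_top = 5.31685 − 2.12 = 3.19685 m along the incline.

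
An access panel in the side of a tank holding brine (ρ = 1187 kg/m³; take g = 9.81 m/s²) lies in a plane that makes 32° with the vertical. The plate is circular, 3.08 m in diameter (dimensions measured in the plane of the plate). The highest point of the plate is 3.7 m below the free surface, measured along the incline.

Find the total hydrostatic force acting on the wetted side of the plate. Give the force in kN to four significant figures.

F ≈ 385.5 kN

γ = ρg = 1187 × 9.81 / 1000 = 11.64447 kN/m³.
The plate makes 32° with the vertical, i.e. θ = 90° − 32° = 58° to the horizontal. Measuring y along the incline from the free-surface line, vertical depth h = y·sinθ with sinθ = 0.848048.
The centroid is at the centre, 1.54 m below the top of the plate, so y_c = 3.7 + 1.54 = 5.24 m and h_c = 5.24 × 0.848048 = 4.44377 m.
A = π(1.54)² = 7.4506 m².
Resultant F = γ·h_c·A = 11.64447 × 4.44377 × 7.4506 = 385.534 kN.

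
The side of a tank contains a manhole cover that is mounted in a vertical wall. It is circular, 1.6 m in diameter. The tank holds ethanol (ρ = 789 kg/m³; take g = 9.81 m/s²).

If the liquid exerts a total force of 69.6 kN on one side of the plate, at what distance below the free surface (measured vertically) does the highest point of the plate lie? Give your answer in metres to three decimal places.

γ = ρg = 789 × 9.81 / 1000 = 7.74009 kN/m³.
A = π(0.8)² = 2.01062 m².
From F = γ·h_c·A, the centroid depth is h_c = 69.6/(7.74009 × 2.01062) = 4.47232 m.
The centroid is at the centre, 0.8 m below the top of the plate, so the highest point sits at h_top = 4.47232 − 0.8 = 3.67232 m below the surface.

d_top ≈ 3.672 m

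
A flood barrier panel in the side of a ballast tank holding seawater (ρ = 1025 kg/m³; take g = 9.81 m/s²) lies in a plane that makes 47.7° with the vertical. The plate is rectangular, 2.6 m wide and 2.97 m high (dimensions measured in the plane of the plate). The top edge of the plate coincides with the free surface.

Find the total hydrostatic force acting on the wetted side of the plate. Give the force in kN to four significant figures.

γ = ρg = 1025 × 9.81 / 1000 = 10.05525 kN/m³.
The plate makes 47.7° with the vertical, i.e. θ = 90° − 47.7° = 42.3° to the horizontal. Measuring y along the incline from the free-surface line, vertical depth h = y·sinθ with sinθ = 0.673013.
The centroid lies 2.97/2 = 1.485 m below the top edge, so y_c = 1.485 m and h_c = 1.485 × 0.673013 = 0.999424 m.
A = 2.6 × 2.97 = 7.722 m².
Resultant F = γ·h_c·A = 10.05525 × 0.999424 × 7.722 = 77.6019 kN.

F ≈ 77.60 kN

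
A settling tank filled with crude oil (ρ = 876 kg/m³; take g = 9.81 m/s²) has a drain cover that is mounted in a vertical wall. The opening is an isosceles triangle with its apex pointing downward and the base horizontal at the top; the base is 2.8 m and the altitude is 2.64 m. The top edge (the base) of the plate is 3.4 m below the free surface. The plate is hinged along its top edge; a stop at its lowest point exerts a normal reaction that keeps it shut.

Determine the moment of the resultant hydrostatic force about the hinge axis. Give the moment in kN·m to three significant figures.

M ≈ 132 kN·m

γ = ρg = 876 × 9.81 / 1000 = 8.59356 kN/m³.
With the apex down, the centroid sits h/3 = 2.64/3 = 0.88 m below the base (the top edge), so the centroid depth is h_c = 3.4 + 0.88 = 4.28 m.
A = ½ × 2.8 × 2.64 = 3.696 m².
Resultant F = γ·h_c·A = 8.59356 × 4.28 × 3.696 = 135.94 kN.
I_c = b·h³/36 = 2.8 × 2.64³/36 = 1.43109 m⁴.
Centre of pressure: y_p = y_c + I_c/(y_c·A) = 4.28 + 1.43109/(4.28 × 3.696) = 4.28 + 0.0904672 = 4.37047 m along the plane.
The resultant acts 0.88 + 0.0904672 = 0.970467 m (along the plate) below the hinge at the top edge, so the moment about the hinge is M = F × 0.970467 = 135.94 × 0.970467 = 131.925 kN·m.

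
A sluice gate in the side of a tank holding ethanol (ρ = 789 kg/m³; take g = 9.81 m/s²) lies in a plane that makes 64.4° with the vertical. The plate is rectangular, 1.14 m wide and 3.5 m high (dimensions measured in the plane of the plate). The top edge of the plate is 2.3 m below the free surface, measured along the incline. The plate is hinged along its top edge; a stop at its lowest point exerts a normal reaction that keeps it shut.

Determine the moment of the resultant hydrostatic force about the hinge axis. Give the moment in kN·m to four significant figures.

M ≈ 108.2 kN·m

γ = ρg = 789 × 9.81 / 1000 = 7.74009 kN/m³.
The plate makes 64.4° with the vertical, i.e. θ = 90° − 64.4° = 25.6° to the horizontal. Measuring y along the incline from the free-surface line, vertical depth h = y·sinθ with sinθ = 0.432086.
The centroid lies 3.5/2 = 1.75 m below the top edge, so y_c = 2.3 + 1.75 = 4.05 m and h_c = 4.05 × 0.432086 = 1.74995 m.
A = 1.14 × 3.5 = 3.99 m².
Resultant F = γ·h_c·A = 7.74009 × 1.74995 × 3.99 = 54.0436 kN.
I_c = b·h³/12 = 1.14 × 3.5³/12 = 4.07313 m⁴.
Centre of pressure: y_p = y_c + I_c/(y_c·A) = 4.05 + 4.07313/(4.05 × 3.99) = 4.05 + 0.252058 = 4.30206 m along the plane.
The resultant acts 1.75 + 0.252058 = 2.00206 m (along the plate) below the hinge at the top edge, so the moment about the hinge is M = F × 2.00206 = 54.0436 × 2.00206 = 108.199 kN·m.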